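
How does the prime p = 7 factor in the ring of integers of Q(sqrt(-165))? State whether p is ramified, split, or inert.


K = Q(sqrt(-165)). Since d mod 4 = 3, disc(K) = -660.
Check p | disc: -660 mod 7 = 5.
p does not divide disc. Compute Legendre symbol (d/p):
3^((7-1)/2) mod 7 = -1
(d/p) = -1, so p is inert: (p) stays prime with e=1, f=2, g=1.
Therefore p is inert.

inert


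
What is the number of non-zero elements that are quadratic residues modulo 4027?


For prime p, the number of non-zero quadratic residues is (p-1)/2.
= (4027-1)/2
= 2013

2013


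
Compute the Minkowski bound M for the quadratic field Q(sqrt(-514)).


d = -514, d mod 4 = 2, so disc(K) = 4d = -2056; |disc(K)| = 2056
Imaginary quadratic field, so n = 2, s = r2 = 1, r1 = 0
M = (n!/n^n) * (4/pi)^s * sqrt(|disc(K)|) = (2!/2^2) * (4/pi)^1 * sqrt(2056)
= 0.5 * 1.273240 * 45.343136
= 28.8663

28.8663


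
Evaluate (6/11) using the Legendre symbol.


p = 11 is prime, so compute (6/11) with the reciprocity algorithm (Jacobi-symbol steps: pull out 2s via (2/n), flip via reciprocity, reduce):
  pull out 2: (2/11) = -1  (since 11 mod 8 = 3)
  reciprocity: (3/11) -> -(11/3)
  reduce: (2/3)
  pull out 2: (2/3) = -1  (since 3 mod 8 = 3)
  (1/3) = 1
Product of signs = -1
(6/11) = -1

-1


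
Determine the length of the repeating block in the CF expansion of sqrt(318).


Run the CF algorithm for sqrt(318).
a_0 = floor(sqrt(318)) = 17; set m_0=0, q_0=1.
Recurrence: m' = q*a - m,  q' = (d - m'^2)/q,  a' = floor((a_0 + m')/q').
  step 1: m=17, q=29, a=1
  step 2: m=12, q=6, a=4
  step 3: m=12, q=29, a=1
  step 4: m=17, q=1, a=34
a_4 = 2*a_0 = 34, so the period closes here.
sqrt(318) = [17; 1, 4, 1, 34]
Period length = 4

4


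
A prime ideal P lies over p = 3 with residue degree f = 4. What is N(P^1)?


N(P^a) = p^(a*f)
= 3^(1*4)
= 3^4
= 81

81


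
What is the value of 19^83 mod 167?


p = 167 is prime and the exponent is (p-1)/2 = 83, so by Euler's criterion 19^83 = (19/167) = +1 or -1 mod 167.
Compute by square-and-multiply:
  83 = 64 + 16 + 2 + 1 (binary 1010011)
  Repeated squaring mod 167: 19^1 = 19, 19^2 = 27, 19^4 = 61, 19^8 = 47, 19^16 = 38, 19^32 = 108, 19^64 = 141
  19^83 = 19^64 * 19^16 * 19^2 * 19^1 = 141 * 38 * 27 * 19 mod 167
    141 * 38 = 5358 = 14 mod 167
    14 * 27 = 378 = 44 mod 167
    44 * 19 = 836 = 1 mod 167
  19^83 = 1 mod 167
Result 1: 19 is a quadratic residue mod 167.
19^83 mod 167 = 1

1


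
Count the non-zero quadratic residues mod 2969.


For prime p, the number of non-zero quadratic residues is (p-1)/2.
= (2969-1)/2
= 1484

1484


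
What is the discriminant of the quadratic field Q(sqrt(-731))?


For K = Q(sqrt(d)) with d squarefree: disc(K) = d if d = 1 mod 4, and disc(K) = 4d if d = 2 or 3 mod 4.
Here d = -731, and d mod 4 = 1.
d = 1 mod 4 (O_K = Z[(1+sqrt(d))/2]), so disc(K) = d = -731

-731


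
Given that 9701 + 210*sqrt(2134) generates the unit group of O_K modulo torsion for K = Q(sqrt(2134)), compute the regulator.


epsilon = 9701 + 210*sqrt(2134)
= 19401.9999
R = ln(19401.9999)
= 9.8731

9.8731


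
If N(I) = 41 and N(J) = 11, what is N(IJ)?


N(IJ) = N(I) * N(J)
= 41 * 11
= 451

451


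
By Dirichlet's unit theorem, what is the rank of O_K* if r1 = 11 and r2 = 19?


By Dirichlet's unit theorem:
rank = r1 + r2 - 1
= 11 + 19 - 1
= 29

29


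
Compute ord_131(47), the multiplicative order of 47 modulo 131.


We want ord_131(47), the smallest k >= 1 with 47^k = 1 mod 131.
n = 131 = 131, phi(131) = 130; the order divides phi(n).
Divisors of 130: 1, 2, 5, 10, 13, 26, 65, 130
Repeated squaring mod 131: 47^1 = 47, 47^2 = 113, 47^4 = 62, 47^8 = 45, 47^16 = 60, 47^32 = 63, 47^64 = 39, 47^128 = 80
Test divisors in increasing order:
  k=1: 47^1 = 47 mod 131
  k=2: 47^2 = 113 mod 131
  k=5: 47^5 = 62 * 47 = 32 mod 131
  k=10: 47^10 = 45 * 113 = 107 mod 131
  k=13: 47^13 = 45 * 62 * 47 = 130 mod 131
  k=26: 47^26 = 60 * 45 * 113 = 1 mod 131  <- first divisor giving 1
Order = 26

26


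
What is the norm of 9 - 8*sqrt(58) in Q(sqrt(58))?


N(a + b*sqrt(d)) = a^2 - d*b^2
= (9)^2 - (58)*(-8)^2
= 81 - 3712
= -3631

-3631


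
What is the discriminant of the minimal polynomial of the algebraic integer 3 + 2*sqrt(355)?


The element 3 + 2*sqrt(355) has minimal polynomial:
x^2 - 6*x - 1411
Discriminant = (-6)^2 - 4*(-1411)
= 36 + 5644
= 5680

5680


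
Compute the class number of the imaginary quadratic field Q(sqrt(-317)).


K = Q(sqrt(-317)). d mod 4 = 3, so D = disc(K) = 4d = -1268
h(K) equals the number of primitive reduced positive-definite forms (a, b, c) = a*x^2 + b*x*y + c*y^2 with b^2 - 4ac = D,
where reduced means |b| <= a <= c, with b >= 0 whenever |b| = a or a = c, and primitive means gcd(a, b, c) = 1.
Reduced forces 3a^2 <= |D| = 1268, so 1 <= a <= 20; b must have the parity of D, and c = (b^2 - D)/(4a) must be an integer >= a.
Enumerate a = 1..20, b in [-a, a]:
  a=1: (1, 0, 317)  [1]
  a=2: (2, 2, 159)  [1]
  a=3: (3, -2, 106), (3, 2, 106)  [2]
  a=4..5: none
  a=6: (6, -2, 53), (6, 2, 53)  [2]
  a=7..8: none
  a=9: (9, -8, 37), (9, 8, 37)  [2]
  a=10..17: none
  a=18: (18, -10, 19), (18, 10, 19)  [2]
  a=19..20: none
Total reduced forms: 1 + 1 + 2 + 2 + 2 + 2 = 10
h = 10

10


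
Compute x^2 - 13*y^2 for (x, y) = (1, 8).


x^2 - d*y^2
= 1^2 - 13*8^2
= 1 - 832
= -831

-831


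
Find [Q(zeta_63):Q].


The degree equals Euler's totient phi(63).
63 = 3^2 * 7
phi(63) = 36

36


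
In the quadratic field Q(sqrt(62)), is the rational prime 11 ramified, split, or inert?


K = Q(sqrt(62)). Since d mod 4 = 2, disc(K) = 248.
Check p | disc: 248 mod 11 = 6.
p does not divide disc. Compute Legendre symbol (d/p):
7^((11-1)/2) mod 11 = -1
(d/p) = -1, so p is inert: (p) stays prime with e=1, f=2, g=1.
Therefore p is inert.

inert


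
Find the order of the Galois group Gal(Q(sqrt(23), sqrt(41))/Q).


The 2 square roots of distinct primes are multiplicatively independent over Q,
so [K:Q] = 2^2 and Gal(K/Q) is isomorphic to (Z/2Z)^2.
|Gal| = 2^2 = 4

4


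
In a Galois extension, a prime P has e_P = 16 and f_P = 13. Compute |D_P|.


|D_P| = e * f
= 16 * 13
= 208

208


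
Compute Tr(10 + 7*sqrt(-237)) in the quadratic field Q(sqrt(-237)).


Tr(a + b*sqrt(d)) = (a + b*sqrt(d)) + (a - b*sqrt(d)) = 2a
= 2 * (10)
= 20

20


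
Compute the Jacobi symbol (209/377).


Compute (209/377) via quadratic reciprocity:
  reciprocity: (209/377) -> +(377/209)
  reduce: (168/209)
  pull out 2: (2/209) = +1  (since 209 mod 8 = 1)
  pull out 2: (2/209) = +1  (since 209 mod 8 = 1)
  pull out 2: (2/209) = +1  (since 209 mod 8 = 1)
  reciprocity: (21/209) -> +(209/21)
  reduce: (20/21)
  pull out 2: (2/21) = -1  (since 21 mod 8 = 5)
  pull out 2: (2/21) = -1  (since 21 mod 8 = 5)
  reciprocity: (5/21) -> +(21/5)
  reduce: (1/5)
  (1/5) = 1
Product of signs = 1

1


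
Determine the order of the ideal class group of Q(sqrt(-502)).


K = Q(sqrt(-502)). d mod 4 = 2, so D = disc(K) = 4d = -2008
h(K) equals the number of primitive reduced positive-definite forms (a, b, c) = a*x^2 + b*x*y + c*y^2 with b^2 - 4ac = D,
where reduced means |b| <= a <= c, with b >= 0 whenever |b| = a or a = c, and primitive means gcd(a, b, c) = 1.
Reduced forces 3a^2 <= |D| = 2008, so 1 <= a <= 25; b must have the parity of D, and c = (b^2 - D)/(4a) must be an integer >= a.
Enumerate a = 1..25, b in [-a, a]:
  a=1: (1, 0, 502)  [1]
  a=2: (2, 0, 251)  [1]
  a=3..6: none
  a=7: (7, -6, 73), (7, 6, 73)  [2]
  a=8..10: none
  a=11: (11, -4, 46), (11, 4, 46)  [2]
  a=12..13: none
  a=14: (14, -8, 37), (14, 8, 37)  [2]
  a=15..16: none
  a=17: (17, -10, 31), (17, 10, 31)  [2]
  a=18: none
  a=19: (19, -14, 29), (19, 14, 29)  [2]
  a=20..21: none
  a=22: (22, -4, 23), (22, 4, 23)  [2]
  a=23..25: none
Total reduced forms: 1 + 1 + 2 + 2 + 2 + 2 + 2 + 2 = 14
h = 14

14


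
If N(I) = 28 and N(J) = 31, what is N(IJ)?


N(IJ) = N(I) * N(J)
= 28 * 31
= 868

868


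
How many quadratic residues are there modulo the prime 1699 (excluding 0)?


For prime p, the number of non-zero quadratic residues is (p-1)/2.
= (1699-1)/2
= 849

849


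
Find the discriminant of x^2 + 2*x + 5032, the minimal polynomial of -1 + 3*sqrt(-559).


The element -1 + 3*sqrt(-559) has minimal polynomial:
x^2 + 2*x + 5032
Discriminant = (2)^2 - 4*(5032)
= 4 - 20128
= -20124

-20124


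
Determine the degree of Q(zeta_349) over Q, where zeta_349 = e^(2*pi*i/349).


The degree equals Euler's totient phi(349).
349 = 349
phi(349) = 348

348


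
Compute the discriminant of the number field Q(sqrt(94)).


For K = Q(sqrt(d)) with d squarefree: disc(K) = d if d = 1 mod 4, and disc(K) = 4d if d = 2 or 3 mod 4.
Here d = 94, and d mod 4 = 2.
d = 2 mod 4, not 1 (O_K = Z[sqrt(d)]), so disc(K) = 4d = 4 * (94) = 376

376


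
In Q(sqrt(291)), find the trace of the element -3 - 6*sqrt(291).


Tr(a + b*sqrt(d)) = (a + b*sqrt(d)) + (a - b*sqrt(d)) = 2a
= 2 * (-3)
= -6

-6


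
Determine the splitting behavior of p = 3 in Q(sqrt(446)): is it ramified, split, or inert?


K = Q(sqrt(446)). Since d mod 4 = 2, disc(K) = 1784.
Check p | disc: 1784 mod 3 = 2.
p does not divide disc. Compute Legendre symbol (d/p):
2^((3-1)/2) mod 3 = -1
(d/p) = -1, so p is inert: (p) stays prime with e=1, f=2, g=1.
Therefore p is inert.

inert


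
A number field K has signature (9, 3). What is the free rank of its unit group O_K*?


By Dirichlet's unit theorem:
rank = r1 + r2 - 1
= 9 + 3 - 1
= 11

11


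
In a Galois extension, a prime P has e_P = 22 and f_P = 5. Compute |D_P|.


|D_P| = e * f
= 22 * 5
= 110

110


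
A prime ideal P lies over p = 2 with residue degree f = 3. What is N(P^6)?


N(P^a) = p^(a*f)
= 2^(6*3)
= 2^18
= 262144

262144


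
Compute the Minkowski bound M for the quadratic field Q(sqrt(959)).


d = 959, d mod 4 = 3, so disc(K) = 4d = 3836; |disc(K)| = 3836
Real quadratic field, so n = 2, s = r2 = 0, r1 = 2
M = (n!/n^n) * (4/pi)^s * sqrt(|disc(K)|) = (2!/2^2) * (4/pi)^0 * sqrt(3836)
= 0.5 * 1.000000 * 61.935450
= 30.9677

30.9677


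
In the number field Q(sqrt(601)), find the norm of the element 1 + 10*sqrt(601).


N(a + b*sqrt(d)) = a^2 - d*b^2
= (1)^2 - (601)*(10)^2
= 1 - 60100
= -60099

-60099


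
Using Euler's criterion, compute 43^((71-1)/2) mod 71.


p = 71 is prime and the exponent is (p-1)/2 = 35, so by Euler's criterion 43^35 = (43/71) = +1 or -1 mod 71.
Compute by square-and-multiply:
  35 = 32 + 2 + 1 (binary 100011)
  Repeated squaring mod 71: 43^1 = 43, 43^2 = 3, 43^4 = 9, 43^8 = 10, 43^16 = 29, 43^32 = 60
  43^35 = 43^32 * 43^2 * 43^1 = 60 * 3 * 43 mod 71
    60 * 3 = 180 = 38 mod 71
    38 * 43 = 1634 = 1 mod 71
  43^35 = 1 mod 71
Result 1: 43 is a quadratic residue mod 71.
43^35 mod 71 = 1

1


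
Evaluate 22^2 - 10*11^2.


x^2 - d*y^2
= 22^2 - 10*11^2
= 484 - 1210
= -726

-726


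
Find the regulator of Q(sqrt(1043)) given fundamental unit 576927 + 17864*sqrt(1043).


epsilon = 576927 + 17864*sqrt(1043)
= 1.1539e+06
R = ln(1.1539e+06)
= 13.9586

13.9586


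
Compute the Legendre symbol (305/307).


p = 307 is prime, so compute (305/307) with the reciprocity algorithm (Jacobi-symbol steps: pull out 2s via (2/n), flip via reciprocity, reduce):
  reciprocity: (305/307) -> +(307/305)
  reduce: (2/305)
  pull out 2: (2/305) = +1  (since 305 mod 8 = 1)
  (1/305) = 1
Product of signs = 1
(305/307) = 1

1


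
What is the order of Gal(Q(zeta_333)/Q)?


|Gal(Q(zeta_333)/Q)| = phi(333)
= 216

216


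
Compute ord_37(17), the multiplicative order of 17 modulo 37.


We want ord_37(17), the smallest k >= 1 with 17^k = 1 mod 37.
n = 37 = 37, phi(37) = 36; the order divides phi(n).
Divisors of 36: 1, 2, 3, 4, 6, 9, 12, 18, 36
Repeated squaring mod 37: 17^1 = 17, 17^2 = 30, 17^4 = 12, 17^8 = 33, 17^16 = 16, 17^32 = 34
Test divisors in increasing order:
  k=1: 17^1 = 17 mod 37
  k=2: 17^2 = 30 mod 37
  k=3: 17^3 = 30 * 17 = 29 mod 37
  k=4: 17^4 = 12 mod 37
  k=6: 17^6 = 12 * 30 = 27 mod 37
  k=9: 17^9 = 33 * 17 = 6 mod 37
  k=12: 17^12 = 33 * 12 = 26 mod 37
  k=18: 17^18 = 16 * 30 = 36 mod 37
  k=36: 17^36 = 34 * 12 = 1 mod 37  <- first divisor giving 1
Order = 36

36


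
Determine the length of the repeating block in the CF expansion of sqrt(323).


Run the CF algorithm for sqrt(323).
a_0 = floor(sqrt(323)) = 17; set m_0=0, q_0=1.
Recurrence: m' = q*a - m,  q' = (d - m'^2)/q,  a' = floor((a_0 + m')/q').
  step 1: m=17, q=34, a=1
  step 2: m=17, q=1, a=34
a_2 = 2*a_0 = 34, so the period closes here.
sqrt(323) = [17; 1, 34]
Period length = 2

2


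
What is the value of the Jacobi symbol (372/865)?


Compute (372/865) via quadratic reciprocity:
  pull out 2: (2/865) = +1  (since 865 mod 8 = 1)
  pull out 2: (2/865) = +1  (since 865 mod 8 = 1)
  reciprocity: (93/865) -> +(865/93)
  reduce: (28/93)
  pull out 2: (2/93) = -1  (since 93 mod 8 = 5)
  pull out 2: (2/93) = -1  (since 93 mod 8 = 5)
  reciprocity: (7/93) -> +(93/7)
  reduce: (2/7)
  pull out 2: (2/7) = +1  (since 7 mod 8 = 7)
  (1/7) = 1
Product of signs = 1

1


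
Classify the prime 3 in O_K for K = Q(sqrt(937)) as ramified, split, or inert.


K = Q(sqrt(937)). Since d mod 4 = 1, disc(K) = 937.
Check p | disc: 937 mod 3 = 1.
p does not divide disc. Compute Legendre symbol (d/p):
1^((3-1)/2) mod 3 = 1
(d/p) = 1, so p splits: (p) = P*P' with e=1, f=1, g=2.
Therefore p is split.

split


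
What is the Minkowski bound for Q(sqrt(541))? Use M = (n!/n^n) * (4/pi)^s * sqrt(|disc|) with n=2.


d = 541, d mod 4 = 1, so disc(K) = d = 541; |disc(K)| = 541
Real quadratic field, so n = 2, s = r2 = 0, r1 = 2
M = (n!/n^n) * (4/pi)^s * sqrt(|disc(K)|) = (2!/2^2) * (4/pi)^0 * sqrt(541)
= 0.5 * 1.000000 * 23.259407
= 11.6297

11.6297


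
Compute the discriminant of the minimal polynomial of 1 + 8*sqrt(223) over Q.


The element 1 + 8*sqrt(223) has minimal polynomial:
x^2 - 2*x - 14271
Discriminant = (-2)^2 - 4*(-14271)
= 4 + 57084
= 57088

57088


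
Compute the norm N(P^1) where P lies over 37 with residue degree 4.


N(P^a) = p^(a*f)
= 37^(1*4)
= 37^4
= 1874161

1874161


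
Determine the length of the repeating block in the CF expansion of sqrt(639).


Run the CF algorithm for sqrt(639).
a_0 = floor(sqrt(639)) = 25; set m_0=0, q_0=1.
Recurrence: m' = q*a - m,  q' = (d - m'^2)/q,  a' = floor((a_0 + m')/q').
  step 1: m=25, q=14, a=3
  step 2: m=17, q=25, a=1
  step 3: m=8, q=23, a=1
  step 4: m=15, q=18, a=2
  step 5: m=21, q=11, a=4
  step 6: m=23, q=10, a=4
  step 7: m=17, q=35, a=1
  step 8: m=18, q=9, a=4
  step 9: m=18, q=35, a=1
  step 10: m=17, q=10, a=4
  step 11: m=23, q=11, a=4
  step 12: m=21, q=18, a=2
  step 13: m=15, q=23, a=1
  step 14: m=8, q=25, a=1
  step 15: m=17, q=14, a=3
  step 16: m=25, q=1, a=50
a_16 = 2*a_0 = 50, so the period closes here.
sqrt(639) = [25; 3, 1, 1, 2, 4, 4, 1, 4, 1, 4, 4, 2, 1, 1, 3, 50]
Period length = 16

16


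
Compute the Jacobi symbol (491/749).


Compute (491/749) via quadratic reciprocity:
  reciprocity: (491/749) -> +(749/491)
  reduce: (258/491)
  pull out 2: (2/491) = -1  (since 491 mod 8 = 3)
  reciprocity: (129/491) -> +(491/129)
  reduce: (104/129)
  pull out 2: (2/129) = +1  (since 129 mod 8 = 1)
  pull out 2: (2/129) = +1  (since 129 mod 8 = 1)
  pull out 2: (2/129) = +1  (since 129 mod 8 = 1)
  reciprocity: (13/129) -> +(129/13)
  reduce: (12/13)
  pull out 2: (2/13) = -1  (since 13 mod 8 = 5)
  pull out 2: (2/13) = -1  (since 13 mod 8 = 5)
  reciprocity: (3/13) -> +(13/3)
  reduce: (1/3)
  (1/3) = 1
Product of signs = -1

-1


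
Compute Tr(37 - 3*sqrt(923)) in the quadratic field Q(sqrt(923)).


Tr(a + b*sqrt(d)) = (a + b*sqrt(d)) + (a - b*sqrt(d)) = 2a
= 2 * (37)
= 74

74


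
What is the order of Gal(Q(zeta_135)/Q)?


|Gal(Q(zeta_135)/Q)| = phi(135)
= 72

72


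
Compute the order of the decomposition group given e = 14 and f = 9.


|D_P| = e * f
= 14 * 9
= 126

126


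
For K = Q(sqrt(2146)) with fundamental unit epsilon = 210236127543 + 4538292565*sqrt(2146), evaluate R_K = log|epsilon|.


epsilon = 210236127543 + 4538292565*sqrt(2146)
= 4.2047e+11
R = ln(4.2047e+11)
= 26.7646

26.7646


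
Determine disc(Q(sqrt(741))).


For K = Q(sqrt(d)) with d squarefree: disc(K) = d if d = 1 mod 4, and disc(K) = 4d if d = 2 or 3 mod 4.
Here d = 741, and d mod 4 = 1.
d = 1 mod 4 (O_K = Z[(1+sqrt(d))/2]), so disc(K) = d = 741

741


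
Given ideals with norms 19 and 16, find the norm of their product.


N(IJ) = N(I) * N(J)
= 19 * 16
= 304

304


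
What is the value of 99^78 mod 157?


p = 157 is prime and the exponent is (p-1)/2 = 78, so by Euler's criterion 99^78 = (99/157) = +1 or -1 mod 157.
Compute by square-and-multiply:
  78 = 64 + 8 + 4 + 2 (binary 1001110)
  Repeated squaring mod 157: 99^1 = 99, 99^2 = 67, 99^4 = 93, 99^8 = 14, 99^16 = 39, 99^32 = 108, 99^64 = 46
  99^78 = 99^64 * 99^8 * 99^4 * 99^2 = 46 * 14 * 93 * 67 mod 157
    46 * 14 = 644 = 16 mod 157
    16 * 93 = 1488 = 75 mod 157
    75 * 67 = 5025 = 1 mod 157
  99^78 = 1 mod 157
Result 1: 99 is a quadratic residue mod 157.
99^78 mod 157 = 1

1


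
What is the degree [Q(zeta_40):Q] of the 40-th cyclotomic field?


The degree equals Euler's totient phi(40).
40 = 2^3 * 5
phi(40) = 16

16


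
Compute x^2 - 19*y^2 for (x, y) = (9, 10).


x^2 - d*y^2
= 9^2 - 19*10^2
= 81 - 1900
= -1819

-1819


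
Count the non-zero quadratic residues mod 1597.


For prime p, the number of non-zero quadratic residues is (p-1)/2.
= (1597-1)/2
= 798

798


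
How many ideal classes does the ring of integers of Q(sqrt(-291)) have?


K = Q(sqrt(-291)). d mod 4 = 1, so D = disc(K) = d = -291
h(K) equals the number of primitive reduced positive-definite forms (a, b, c) = a*x^2 + b*x*y + c*y^2 with b^2 - 4ac = D,
where reduced means |b| <= a <= c, with b >= 0 whenever |b| = a or a = c, and primitive means gcd(a, b, c) = 1.
Reduced forces 3a^2 <= |D| = 291, so 1 <= a <= 9; b must have the parity of D, and c = (b^2 - D)/(4a) must be an integer >= a.
Enumerate a = 1..9, b in [-a, a]:
  a=1: (1, 1, 73)  [1]
  a=2: none
  a=3: (3, 3, 25)  [1]
  a=4: none
  a=5: (5, -3, 15), (5, 3, 15)  [2]
  a=6..9: none
Total reduced forms: 1 + 1 + 2 = 4
h = 4

4


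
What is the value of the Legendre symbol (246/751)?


p = 751 is prime, so compute (246/751) with the reciprocity algorithm (Jacobi-symbol steps: pull out 2s via (2/n), flip via reciprocity, reduce):
  pull out 2: (2/751) = +1  (since 751 mod 8 = 7)
  reciprocity: (123/751) -> -(751/123)
  reduce: (13/123)
  reciprocity: (13/123) -> +(123/13)
  reduce: (6/13)
  pull out 2: (2/13) = -1  (since 13 mod 8 = 5)
  reciprocity: (3/13) -> +(13/3)
  reduce: (1/3)
  (1/3) = 1
Product of signs = 1
(246/751) = 1

1


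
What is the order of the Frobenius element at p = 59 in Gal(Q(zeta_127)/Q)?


The Frobenius at p in Gal(Q(zeta_n)/Q) = (Z/nZ)* is the class of p, so its order is ord_127(59), the smallest k >= 1 with 59^k = 1 mod 127.
n = 127 = 127, phi(127) = 126; the order divides phi(n).
Divisors of 126: 1, 2, 3, 6, 7, 9, 14, 18, 21, 42, 63, 126
Repeated squaring mod 127: 59^1 = 59, 59^2 = 52, 59^4 = 37, 59^8 = 99, 59^16 = 22, 59^32 = 103, 59^64 = 68
Test divisors in increasing order:
  k=1: 59^1 = 59 mod 127
  k=2: 59^2 = 52 mod 127
  k=3: 59^3 = 52 * 59 = 20 mod 127
  k=6: 59^6 = 37 * 52 = 19 mod 127
  k=7: 59^7 = 37 * 52 * 59 = 105 mod 127
  k=9: 59^9 = 99 * 59 = 126 mod 127
  k=14: 59^14 = 99 * 37 * 52 = 103 mod 127
  k=18: 59^18 = 22 * 52 = 1 mod 127  <- first divisor giving 1
Order = 18

18


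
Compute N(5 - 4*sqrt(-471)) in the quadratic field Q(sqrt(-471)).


N(a + b*sqrt(d)) = a^2 - d*b^2
= (5)^2 - (-471)*(-4)^2
= 25 + 7536
= 7561

7561


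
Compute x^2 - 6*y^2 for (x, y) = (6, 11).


x^2 - d*y^2
= 6^2 - 6*11^2
= 36 - 726
= -690

-690


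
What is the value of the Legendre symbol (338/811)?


p = 811 is prime, so compute (338/811) with the reciprocity algorithm (Jacobi-symbol steps: pull out 2s via (2/n), flip via reciprocity, reduce):
  pull out 2: (2/811) = -1  (since 811 mod 8 = 3)
  reciprocity: (169/811) -> +(811/169)
  reduce: (135/169)
  reciprocity: (135/169) -> +(169/135)
  reduce: (34/135)
  pull out 2: (2/135) = +1  (since 135 mod 8 = 7)
  reciprocity: (17/135) -> +(135/17)
  reduce: (16/17)
  pull out 2: (2/17) = +1  (since 17 mod 8 = 1)
  pull out 2: (2/17) = +1  (since 17 mod 8 = 1)
  pull out 2: (2/17) = +1  (since 17 mod 8 = 1)
  pull out 2: (2/17) = +1  (since 17 mod 8 = 1)
  (1/17) = 1
Product of signs = -1
(338/811) = -1

-1


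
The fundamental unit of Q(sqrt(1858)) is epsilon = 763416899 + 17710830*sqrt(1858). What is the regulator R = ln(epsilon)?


epsilon = 763416899 + 17710830*sqrt(1858)
= 1.5268e+09
R = ln(1.5268e+09)
= 21.1465

21.1465


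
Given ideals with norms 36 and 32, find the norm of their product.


N(IJ) = N(I) * N(J)
= 36 * 32
= 1152

1152


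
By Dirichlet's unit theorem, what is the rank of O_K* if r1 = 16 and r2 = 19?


By Dirichlet's unit theorem:
rank = r1 + r2 - 1
= 16 + 19 - 1
= 34

34


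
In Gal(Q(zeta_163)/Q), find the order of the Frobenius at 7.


The Frobenius at p in Gal(Q(zeta_n)/Q) = (Z/nZ)* is the class of p, so its order is ord_163(7), the smallest k >= 1 with 7^k = 1 mod 163.
n = 163 = 163, phi(163) = 162; the order divides phi(n).
Divisors of 162: 1, 2, 3, 6, 9, 18, 27, 54, 81, 162
Repeated squaring mod 163: 7^1 = 7, 7^2 = 49, 7^4 = 119, 7^8 = 143, 7^16 = 74, 7^32 = 97, 7^64 = 118, 7^128 = 69
Test divisors in increasing order:
  k=1: 7^1 = 7 mod 163
  k=2: 7^2 = 49 mod 163
  k=3: 7^3 = 49 * 7 = 17 mod 163
  k=6: 7^6 = 119 * 49 = 126 mod 163
  k=9: 7^9 = 143 * 7 = 23 mod 163
  k=18: 7^18 = 74 * 49 = 40 mod 163
  k=27: 7^27 = 74 * 143 * 49 * 7 = 105 mod 163
  k=54: 7^54 = 97 * 74 * 119 * 49 = 104 mod 163
  k=81: 7^81 = 118 * 74 * 7 = 162 mod 163
  k=162: 7^162 = 69 * 97 * 49 = 1 mod 163  <- first divisor giving 1
Order = 162

162


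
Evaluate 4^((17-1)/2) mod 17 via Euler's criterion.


p = 17 is prime and the exponent is (p-1)/2 = 8, so by Euler's criterion 4^8 = (4/17) = +1 or -1 mod 17.
Compute by square-and-multiply:
  8 = 8 (binary 1000)
  Repeated squaring mod 17: 4^1 = 4, 4^2 = 16, 4^4 = 1, 4^8 = 1
  4^8 = 1 mod 17
Result 1: 4 is a quadratic residue mod 17.
4^8 mod 17 = 1

1


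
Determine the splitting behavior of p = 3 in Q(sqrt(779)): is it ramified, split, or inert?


K = Q(sqrt(779)). Since d mod 4 = 3, disc(K) = 3116.
Check p | disc: 3116 mod 3 = 2.
p does not divide disc. Compute Legendre symbol (d/p):
2^((3-1)/2) mod 3 = -1
(d/p) = -1, so p is inert: (p) stays prime with e=1, f=2, g=1.
Therefore p is inert.

inert


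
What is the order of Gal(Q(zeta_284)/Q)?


|Gal(Q(zeta_284)/Q)| = phi(284)
= 140

140


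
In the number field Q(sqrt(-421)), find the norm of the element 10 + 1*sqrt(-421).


N(a + b*sqrt(d)) = a^2 - d*b^2
= (10)^2 - (-421)*(1)^2
= 100 + 421
= 521

521


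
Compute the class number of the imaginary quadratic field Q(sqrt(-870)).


K = Q(sqrt(-870)). d mod 4 = 2, so D = disc(K) = 4d = -3480
h(K) equals the number of primitive reduced positive-definite forms (a, b, c) = a*x^2 + b*x*y + c*y^2 with b^2 - 4ac = D,
where reduced means |b| <= a <= c, with b >= 0 whenever |b| = a or a = c, and primitive means gcd(a, b, c) = 1.
Reduced forces 3a^2 <= |D| = 3480, so 1 <= a <= 34; b must have the parity of D, and c = (b^2 - D)/(4a) must be an integer >= a.
Enumerate a = 1..34, b in [-a, a]:
  a=1: (1, 0, 870)  [1]
  a=2: (2, 0, 435)  [1]
  a=3: (3, 0, 290)  [1]
  a=4: none
  a=5: (5, 0, 174)  [1]
  a=6: (6, 0, 145)  [1]
  a=7..9: none
  a=10: (10, 0, 87)  [1]
  a=11..12: none
  a=13: (13, -2, 67), (13, 2, 67)  [2]
  a=14: none
  a=15: (15, 0, 58)  [1]
  a=16..18: none
  a=19: (19, -4, 46), (19, 4, 46)  [2]
  a=20..22: none
  a=23: (23, -4, 38), (23, 4, 38)  [2]
  a=24..25: none
  a=26: (26, -24, 39), (26, 24, 39)  [2]
  a=27..28: none
  a=29: (29, 0, 30)  [1]
  a=30..34: none
Total reduced forms: 1 + 1 + 1 + 1 + 1 + 1 + 2 + 1 + 2 + 2 + 2 + 1 = 16
h = 16

16


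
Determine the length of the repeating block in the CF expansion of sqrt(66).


Run the CF algorithm for sqrt(66).
a_0 = floor(sqrt(66)) = 8; set m_0=0, q_0=1.
Recurrence: m' = q*a - m,  q' = (d - m'^2)/q,  a' = floor((a_0 + m')/q').
  step 1: m=8, q=2, a=8
  step 2: m=8, q=1, a=16
a_2 = 2*a_0 = 16, so the period closes here.
sqrt(66) = [8; 8, 16]
Period length = 2

2


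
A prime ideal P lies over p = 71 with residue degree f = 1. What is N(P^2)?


N(P^a) = p^(a*f)
= 71^(2*1)
= 71^2
= 5041

5041


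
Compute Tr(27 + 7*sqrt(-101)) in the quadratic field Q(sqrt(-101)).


Tr(a + b*sqrt(d)) = (a + b*sqrt(d)) + (a - b*sqrt(d)) = 2a
= 2 * (27)
= 54

54


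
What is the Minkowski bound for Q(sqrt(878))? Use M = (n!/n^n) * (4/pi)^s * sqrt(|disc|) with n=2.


d = 878, d mod 4 = 2, so disc(K) = 4d = 3512; |disc(K)| = 3512
Real quadratic field, so n = 2, s = r2 = 0, r1 = 2
M = (n!/n^n) * (4/pi)^s * sqrt(|disc(K)|) = (2!/2^2) * (4/pi)^0 * sqrt(3512)
= 0.5 * 1.000000 * 59.262130
= 29.6311

29.6311


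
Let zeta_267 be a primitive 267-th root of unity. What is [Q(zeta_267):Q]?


The degree equals Euler's totient phi(267).
267 = 3 * 89
phi(267) = 176

176


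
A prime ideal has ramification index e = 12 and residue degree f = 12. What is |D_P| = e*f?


|D_P| = e * f
= 12 * 12
= 144

144


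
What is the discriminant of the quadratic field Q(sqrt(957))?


For K = Q(sqrt(d)) with d squarefree: disc(K) = d if d = 1 mod 4, and disc(K) = 4d if d = 2 or 3 mod 4.
Here d = 957, and d mod 4 = 1.
d = 1 mod 4 (O_K = Z[(1+sqrt(d))/2]), so disc(K) = d = 957

957


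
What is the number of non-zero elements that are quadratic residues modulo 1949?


For prime p, the number of non-zero quadratic residues is (p-1)/2.
= (1949-1)/2
= 974

974


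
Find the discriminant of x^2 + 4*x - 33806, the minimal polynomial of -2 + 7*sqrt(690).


The element -2 + 7*sqrt(690) has minimal polynomial:
x^2 + 4*x - 33806
Discriminant = (4)^2 - 4*(-33806)
= 16 + 135224
= 135240

135240


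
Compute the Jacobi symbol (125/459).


Compute (125/459) via quadratic reciprocity:
  reciprocity: (125/459) -> +(459/125)
  reduce: (84/125)
  pull out 2: (2/125) = -1  (since 125 mod 8 = 5)
  pull out 2: (2/125) = -1  (since 125 mod 8 = 5)
  reciprocity: (21/125) -> +(125/21)
  reduce: (20/21)
  pull out 2: (2/21) = -1  (since 21 mod 8 = 5)
  pull out 2: (2/21) = -1  (since 21 mod 8 = 5)
  reciprocity: (5/21) -> +(21/5)
  reduce: (1/5)
  (1/5) = 1
Product of signs = 1

1


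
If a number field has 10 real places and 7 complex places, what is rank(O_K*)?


By Dirichlet's unit theorem:
rank = r1 + r2 - 1
= 10 + 7 - 1
= 16

16


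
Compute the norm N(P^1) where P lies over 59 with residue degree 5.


N(P^a) = p^(a*f)
= 59^(1*5)
= 59^5
= 714924299

714924299


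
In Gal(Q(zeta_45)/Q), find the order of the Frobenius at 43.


The Frobenius at p in Gal(Q(zeta_n)/Q) = (Z/nZ)* is the class of p, so its order is ord_45(43), the smallest k >= 1 with 43^k = 1 mod 45.
n = 45 = 3^2 * 5, phi(45) = 24; the order divides phi(n).
Divisors of 24: 1, 2, 3, 4, 6, 8, 12, 24
Repeated squaring mod 45: 43^1 = 43, 43^2 = 4, 43^4 = 16, 43^8 = 31, 43^16 = 16
Test divisors in increasing order:
  k=1: 43^1 = 43 mod 45
  k=2: 43^2 = 4 mod 45
  k=3: 43^3 = 4 * 43 = 37 mod 45
  k=4: 43^4 = 16 mod 45
  k=6: 43^6 = 16 * 4 = 19 mod 45
  k=8: 43^8 = 31 mod 45
  k=12: 43^12 = 31 * 16 = 1 mod 45  <- first divisor giving 1
Order = 12

12


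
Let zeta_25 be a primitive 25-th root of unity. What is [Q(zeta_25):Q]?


The degree equals Euler's totient phi(25).
25 = 5^2
phi(25) = 20

20


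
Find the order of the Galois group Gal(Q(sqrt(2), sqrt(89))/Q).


The 2 square roots of distinct primes are multiplicatively independent over Q,
so [K:Q] = 2^2 and Gal(K/Q) is isomorphic to (Z/2Z)^2.
|Gal| = 2^2 = 4

4


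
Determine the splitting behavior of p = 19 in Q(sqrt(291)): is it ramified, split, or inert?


K = Q(sqrt(291)). Since d mod 4 = 3, disc(K) = 1164.
Check p | disc: 1164 mod 19 = 5.
p does not divide disc. Compute Legendre symbol (d/p):
6^((19-1)/2) mod 19 = 1
(d/p) = 1, so p splits: (p) = P*P' with e=1, f=1, g=2.
Therefore p is split.

split


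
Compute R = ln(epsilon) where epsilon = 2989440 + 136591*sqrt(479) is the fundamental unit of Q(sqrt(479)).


epsilon = 2989440 + 136591*sqrt(479)
= 5.9789e+06
R = ln(5.9789e+06)
= 15.6037

15.6037


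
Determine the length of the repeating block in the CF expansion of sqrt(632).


Run the CF algorithm for sqrt(632).
a_0 = floor(sqrt(632)) = 25; set m_0=0, q_0=1.
Recurrence: m' = q*a - m,  q' = (d - m'^2)/q,  a' = floor((a_0 + m')/q').
  step 1: m=25, q=7, a=7
  step 2: m=24, q=8, a=6
  step 3: m=24, q=7, a=7
  step 4: m=25, q=1, a=50
a_4 = 2*a_0 = 50, so the period closes here.
sqrt(632) = [25; 7, 6, 7, 50]
Period length = 4

4


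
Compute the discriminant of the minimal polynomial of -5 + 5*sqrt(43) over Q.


The element -5 + 5*sqrt(43) has minimal polynomial:
x^2 + 10*x - 1050
Discriminant = (10)^2 - 4*(-1050)
= 100 + 4200
= 4300

4300


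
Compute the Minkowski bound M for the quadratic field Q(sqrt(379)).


d = 379, d mod 4 = 3, so disc(K) = 4d = 1516; |disc(K)| = 1516
Real quadratic field, so n = 2, s = r2 = 0, r1 = 2
M = (n!/n^n) * (4/pi)^s * sqrt(|disc(K)|) = (2!/2^2) * (4/pi)^0 * sqrt(1516)
= 0.5 * 1.000000 * 38.935845
= 19.4679

19.4679


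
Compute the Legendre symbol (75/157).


p = 157 is prime, so compute (75/157) with the reciprocity algorithm (Jacobi-symbol steps: pull out 2s via (2/n), flip via reciprocity, reduce):
  reciprocity: (75/157) -> +(157/75)
  reduce: (7/75)
  reciprocity: (7/75) -> -(75/7)
  reduce: (5/7)
  reciprocity: (5/7) -> +(7/5)
  reduce: (2/5)
  pull out 2: (2/5) = -1  (since 5 mod 8 = 5)
  (1/5) = 1
Product of signs = 1
(75/157) = 1

1


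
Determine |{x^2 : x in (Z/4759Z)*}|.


For prime p, the number of non-zero quadratic residues is (p-1)/2.
= (4759-1)/2
= 2379

2379


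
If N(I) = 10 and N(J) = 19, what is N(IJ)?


N(IJ) = N(I) * N(J)
= 10 * 19
= 190

190


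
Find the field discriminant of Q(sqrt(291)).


For K = Q(sqrt(d)) with d squarefree: disc(K) = d if d = 1 mod 4, and disc(K) = 4d if d = 2 or 3 mod 4.
Here d = 291, and d mod 4 = 3.
d = 3 mod 4, not 1 (O_K = Z[sqrt(d)]), so disc(K) = 4d = 4 * (291) = 1164

1164


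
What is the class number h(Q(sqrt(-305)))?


K = Q(sqrt(-305)). d mod 4 = 3, so D = disc(K) = 4d = -1220
h(K) equals the number of primitive reduced positive-definite forms (a, b, c) = a*x^2 + b*x*y + c*y^2 with b^2 - 4ac = D,
where reduced means |b| <= a <= c, with b >= 0 whenever |b| = a or a = c, and primitive means gcd(a, b, c) = 1.
Reduced forces 3a^2 <= |D| = 1220, so 1 <= a <= 20; b must have the parity of D, and c = (b^2 - D)/(4a) must be an integer >= a.
Enumerate a = 1..20, b in [-a, a]:
  a=1: (1, 0, 305)  [1]
  a=2: (2, 2, 153)  [1]
  a=3: (3, -2, 102), (3, 2, 102)  [2]
  a=4: none
  a=5: (5, 0, 61)  [1]
  a=6: (6, -2, 51), (6, 2, 51)  [2]
  a=7..8: none
  a=9: (9, -2, 34), (9, 2, 34)  [2]
  a=10: (10, 10, 33)  [1]
  a=11: (11, -10, 30), (11, 10, 30)  [2]
  a=12..14: none
  a=15: (15, -10, 22), (15, 10, 22)  [2]
  a=16: none
  a=17: (17, -2, 18), (17, 2, 18)  [2]
  a=18..20: none
Total reduced forms: 1 + 1 + 2 + 1 + 2 + 2 + 1 + 2 + 2 + 2 = 16
h = 16

16


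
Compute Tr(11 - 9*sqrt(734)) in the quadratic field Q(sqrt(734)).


Tr(a + b*sqrt(d)) = (a + b*sqrt(d)) + (a - b*sqrt(d)) = 2a
= 2 * (11)
= 22

22


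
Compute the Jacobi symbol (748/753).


Compute (748/753) via quadratic reciprocity:
  pull out 2: (2/753) = +1  (since 753 mod 8 = 1)
  pull out 2: (2/753) = +1  (since 753 mod 8 = 1)
  reciprocity: (187/753) -> +(753/187)
  reduce: (5/187)
  reciprocity: (5/187) -> +(187/5)
  reduce: (2/5)
  pull out 2: (2/5) = -1  (since 5 mod 8 = 5)
  (1/5) = 1
Product of signs = -1

-1


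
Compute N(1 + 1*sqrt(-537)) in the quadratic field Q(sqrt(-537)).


N(a + b*sqrt(d)) = a^2 - d*b^2
= (1)^2 - (-537)*(1)^2
= 1 + 537
= 538

538


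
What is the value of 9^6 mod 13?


p = 13 is prime and the exponent is (p-1)/2 = 6, so by Euler's criterion 9^6 = (9/13) = +1 or -1 mod 13.
Compute by square-and-multiply:
  6 = 4 + 2 (binary 110)
  Repeated squaring mod 13: 9^1 = 9, 9^2 = 3, 9^4 = 9
  9^6 = 9^4 * 9^2 = 9 * 3 mod 13
    9 * 3 = 27 = 1 mod 13
  9^6 = 1 mod 13
Result 1: 9 is a quadratic residue mod 13.
9^6 mod 13 = 1

1


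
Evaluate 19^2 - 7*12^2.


x^2 - d*y^2
= 19^2 - 7*12^2
= 361 - 1008
= -647

-647


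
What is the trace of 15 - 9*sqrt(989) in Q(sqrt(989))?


Tr(a + b*sqrt(d)) = (a + b*sqrt(d)) + (a - b*sqrt(d)) = 2a
= 2 * (15)
= 30

30


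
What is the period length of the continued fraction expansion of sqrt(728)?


Run the CF algorithm for sqrt(728).
a_0 = floor(sqrt(728)) = 26; set m_0=0, q_0=1.
Recurrence: m' = q*a - m,  q' = (d - m'^2)/q,  a' = floor((a_0 + m')/q').
  step 1: m=26, q=52, a=1
  step 2: m=26, q=1, a=52
a_2 = 2*a_0 = 52, so the period closes here.
sqrt(728) = [26; 1, 52]
Period length = 2

2


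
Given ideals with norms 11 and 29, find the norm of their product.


N(IJ) = N(I) * N(J)
= 11 * 29
= 319

319


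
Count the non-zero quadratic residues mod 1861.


For prime p, the number of non-zero quadratic residues is (p-1)/2.
= (1861-1)/2
= 930

930


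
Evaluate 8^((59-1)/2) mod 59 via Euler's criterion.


p = 59 is prime and the exponent is (p-1)/2 = 29, so by Euler's criterion 8^29 = (8/59) = +1 or -1 mod 59.
Compute by square-and-multiply:
  29 = 16 + 8 + 4 + 1 (binary 11101)
  Repeated squaring mod 59: 8^1 = 8, 8^2 = 5, 8^4 = 25, 8^8 = 35, 8^16 = 45
  8^29 = 8^16 * 8^8 * 8^4 * 8^1 = 45 * 35 * 25 * 8 mod 59
    45 * 35 = 1575 = 41 mod 59
    41 * 25 = 1025 = 22 mod 59
    22 * 8 = 176 = 58 mod 59
  8^29 = 58 mod 59
Result 58 = p - 1 = -1 mod 59: 8 is a quadratic non-residue mod 59. As a residue in [0, p-1] the value is 58.
8^29 mod 59 = 58

58


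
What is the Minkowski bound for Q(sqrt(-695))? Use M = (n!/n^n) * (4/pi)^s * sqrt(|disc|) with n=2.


d = -695, d mod 4 = 1, so disc(K) = d = -695; |disc(K)| = 695
Imaginary quadratic field, so n = 2, s = r2 = 1, r1 = 0
M = (n!/n^n) * (4/pi)^s * sqrt(|disc(K)|) = (2!/2^2) * (4/pi)^1 * sqrt(695)
= 0.5 * 1.273240 * 26.362853
= 16.7831

16.7831


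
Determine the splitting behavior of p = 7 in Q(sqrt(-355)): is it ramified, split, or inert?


K = Q(sqrt(-355)). Since d mod 4 = 1, disc(K) = -355.
Check p | disc: -355 mod 7 = 2.
p does not divide disc. Compute Legendre symbol (d/p):
2^((7-1)/2) mod 7 = 1
(d/p) = 1, so p splits: (p) = P*P' with e=1, f=1, g=2.
Therefore p is split.

split


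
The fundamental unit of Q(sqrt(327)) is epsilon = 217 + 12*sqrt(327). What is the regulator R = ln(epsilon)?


epsilon = 217 + 12*sqrt(327)
= 433.9977
R = ln(433.9977)
= 6.0730

6.0730


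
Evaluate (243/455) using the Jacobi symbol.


Compute (243/455) via quadratic reciprocity:
  reciprocity: (243/455) -> -(455/243)
  reduce: (212/243)
  pull out 2: (2/243) = -1  (since 243 mod 8 = 3)
  pull out 2: (2/243) = -1  (since 243 mod 8 = 3)
  reciprocity: (53/243) -> +(243/53)
  reduce: (31/53)
  reciprocity: (31/53) -> +(53/31)
  reduce: (22/31)
  pull out 2: (2/31) = +1  (since 31 mod 8 = 7)
  reciprocity: (11/31) -> -(31/11)
  reduce: (9/11)
  reciprocity: (9/11) -> +(11/9)
  reduce: (2/9)
  pull out 2: (2/9) = +1  (since 9 mod 8 = 1)
  (1/9) = 1
Product of signs = 1

1


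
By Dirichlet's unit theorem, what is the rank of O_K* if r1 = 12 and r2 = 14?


By Dirichlet's unit theorem:
rank = r1 + r2 - 1
= 12 + 14 - 1
= 25

25


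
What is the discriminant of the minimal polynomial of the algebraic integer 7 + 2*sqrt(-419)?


The element 7 + 2*sqrt(-419) has minimal polynomial:
x^2 - 14*x + 1725
Discriminant = (-14)^2 - 4*(1725)
= 196 - 6900
= -6704

-6704


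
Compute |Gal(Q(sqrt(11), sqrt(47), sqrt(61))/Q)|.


The 3 square roots of distinct primes are multiplicatively independent over Q,
so [K:Q] = 2^3 and Gal(K/Q) is isomorphic to (Z/2Z)^3.
|Gal| = 2^3 = 8

8


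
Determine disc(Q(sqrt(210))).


For K = Q(sqrt(d)) with d squarefree: disc(K) = d if d = 1 mod 4, and disc(K) = 4d if d = 2 or 3 mod 4.
Here d = 210, and d mod 4 = 2.
d = 2 mod 4, not 1 (O_K = Z[sqrt(d)]), so disc(K) = 4d = 4 * (210) = 840

840


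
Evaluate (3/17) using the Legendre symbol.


p = 17 is prime, so compute (3/17) with the reciprocity algorithm (Jacobi-symbol steps: pull out 2s via (2/n), flip via reciprocity, reduce):
  reciprocity: (3/17) -> +(17/3)
  reduce: (2/3)
  pull out 2: (2/3) = -1  (since 3 mod 8 = 3)
  (1/3) = 1
Product of signs = -1
(3/17) = -1

-1


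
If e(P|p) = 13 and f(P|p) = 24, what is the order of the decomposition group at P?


|D_P| = e * f
= 13 * 24
= 312

312


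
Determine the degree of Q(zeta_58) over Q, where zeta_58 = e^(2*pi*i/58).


The degree equals Euler's totient phi(58).
58 = 2 * 29
phi(58) = 28

28


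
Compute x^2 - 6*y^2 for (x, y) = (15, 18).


x^2 - d*y^2
= 15^2 - 6*18^2
= 225 - 1944
= -1719

-1719


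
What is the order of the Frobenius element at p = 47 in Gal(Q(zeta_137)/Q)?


The Frobenius at p in Gal(Q(zeta_n)/Q) = (Z/nZ)* is the class of p, so its order is ord_137(47), the smallest k >= 1 with 47^k = 1 mod 137.
n = 137 = 137, phi(137) = 136; the order divides phi(n).
Divisors of 136: 1, 2, 4, 8, 17, 34, 68, 136
Repeated squaring mod 137: 47^1 = 47, 47^2 = 17, 47^4 = 15, 47^8 = 88, 47^16 = 72, 47^32 = 115, 47^64 = 73, 47^128 = 123
Test divisors in increasing order:
  k=1: 47^1 = 47 mod 137
  k=2: 47^2 = 17 mod 137
  k=4: 47^4 = 15 mod 137
  k=8: 47^8 = 88 mod 137
  k=17: 47^17 = 72 * 47 = 96 mod 137
  k=34: 47^34 = 115 * 17 = 37 mod 137
  k=68: 47^68 = 73 * 15 = 136 mod 137
  k=136: 47^136 = 123 * 88 = 1 mod 137  <- first divisor giving 1
Order = 136

136


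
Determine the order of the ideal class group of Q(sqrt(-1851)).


K = Q(sqrt(-1851)). d mod 4 = 1, so D = disc(K) = d = -1851
h(K) equals the number of primitive reduced positive-definite forms (a, b, c) = a*x^2 + b*x*y + c*y^2 with b^2 - 4ac = D,
where reduced means |b| <= a <= c, with b >= 0 whenever |b| = a or a = c, and primitive means gcd(a, b, c) = 1.
Reduced forces 3a^2 <= |D| = 1851, so 1 <= a <= 24; b must have the parity of D, and c = (b^2 - D)/(4a) must be an integer >= a.
Enumerate a = 1..24, b in [-a, a]:
  a=1: (1, 1, 463)  [1]
  a=2: none
  a=3: (3, 3, 155)  [1]
  a=4: none
  a=5: (5, -3, 93), (5, 3, 93)  [2]
  a=6: none
  a=7: (7, -5, 67), (7, 5, 67)  [2]
  a=8..14: none
  a=15: (15, -3, 31), (15, 3, 31)  [2]
  a=16: none
  a=17: (17, -11, 29), (17, 11, 29)  [2]
  a=18: none
  a=19: (19, -7, 25), (19, 7, 25)  [2]
  a=20: none
  a=21: (21, -9, 23), (21, 9, 23)  [2]
  a=22..24: none
Total reduced forms: 1 + 1 + 2 + 2 + 2 + 2 + 2 + 2 = 14
h = 14

14


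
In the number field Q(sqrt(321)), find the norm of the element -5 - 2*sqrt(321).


N(a + b*sqrt(d)) = a^2 - d*b^2
= (-5)^2 - (321)*(-2)^2
= 25 - 1284
= -1259

-1259


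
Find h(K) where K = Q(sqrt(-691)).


K = Q(sqrt(-691)). d mod 4 = 1, so D = disc(K) = d = -691
h(K) equals the number of primitive reduced positive-definite forms (a, b, c) = a*x^2 + b*x*y + c*y^2 with b^2 - 4ac = D,
where reduced means |b| <= a <= c, with b >= 0 whenever |b| = a or a = c, and primitive means gcd(a, b, c) = 1.
Reduced forces 3a^2 <= |D| = 691, so 1 <= a <= 15; b must have the parity of D, and c = (b^2 - D)/(4a) must be an integer >= a.
Enumerate a = 1..15, b in [-a, a]:
  a=1: (1, 1, 173)  [1]
  a=2..4: none
  a=5: (5, -3, 35), (5, 3, 35)  [2]
  a=6: none
  a=7: (7, -3, 25), (7, 3, 25)  [2]
  a=8..15: none
Total reduced forms: 1 + 2 + 2 = 5
h = 5

5


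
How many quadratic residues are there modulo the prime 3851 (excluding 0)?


For prime p, the number of non-zero quadratic residues is (p-1)/2.
= (3851-1)/2
= 1925

1925


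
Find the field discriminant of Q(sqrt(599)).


For K = Q(sqrt(d)) with d squarefree: disc(K) = d if d = 1 mod 4, and disc(K) = 4d if d = 2 or 3 mod 4.
Here d = 599, and d mod 4 = 3.
d = 3 mod 4, not 1 (O_K = Z[sqrt(d)]), so disc(K) = 4d = 4 * (599) = 2396

2396
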